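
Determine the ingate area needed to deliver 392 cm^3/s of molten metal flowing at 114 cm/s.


Formula: A_ingate = Q / v  (continuity equation)
A = 392 cm^3/s / 114 cm/s = 3.4386 cm^2


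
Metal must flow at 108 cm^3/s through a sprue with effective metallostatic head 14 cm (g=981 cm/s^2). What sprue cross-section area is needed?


Formula: v = sqrt(2*g*h), A = Q/v
Velocity: v = sqrt(2 * 981 * 14) = sqrt(27468) = 165.7347 cm/s
Sprue area: A = Q / v = 108 / 165.7347 = 0.6516 cm^2

Final answer: 0.6516 cm^2


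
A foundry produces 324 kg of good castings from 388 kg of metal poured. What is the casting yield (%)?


Formula: Casting Yield = (W_good / W_total) * 100
Yield = (324 kg / 388 kg) * 100 = 83.5052%


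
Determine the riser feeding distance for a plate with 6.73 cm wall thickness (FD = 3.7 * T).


Formula: FD = 3.7 * T  (riser feeding-distance rule)
FD = 3.7 * 6.73 cm = 24.9010 cm


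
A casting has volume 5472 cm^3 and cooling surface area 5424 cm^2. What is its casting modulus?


Formula: Casting Modulus M = V / A
M = 5472 cm^3 / 5424 cm^2 = 1.0088 cm

1.0088 cm


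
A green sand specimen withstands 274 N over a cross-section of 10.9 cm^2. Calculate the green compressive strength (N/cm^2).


Formula: Compressive Strength = Force / Area
Strength = 274 N / 10.9 cm^2 = 25.1376 N/cm^2

Answer: 25.1376 N/cm^2


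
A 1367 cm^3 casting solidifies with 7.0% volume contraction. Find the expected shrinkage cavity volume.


Formula: V_shrink = V_casting * shrinkage_pct / 100
V_shrink = 1367 cm^3 * 7.0 / 100 = 95.6900 cm^3

95.6900 cm^3


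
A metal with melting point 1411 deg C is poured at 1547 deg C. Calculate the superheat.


Formula: Superheat = T_pour - T_melt
Superheat = 1547 - 1411 = 136 deg C

136 deg C


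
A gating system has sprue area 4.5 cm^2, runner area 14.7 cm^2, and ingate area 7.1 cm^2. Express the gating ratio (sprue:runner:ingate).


Sprue:Runner:Ingate = 1 : 14.7/4.5 : 7.1/4.5 = 1:3.27:1.58

Answer: 1:3.27:1.58


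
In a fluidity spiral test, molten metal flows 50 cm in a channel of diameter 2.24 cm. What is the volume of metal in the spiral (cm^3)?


Formula: V = pi * (d/2)^2 * L  (cylinder volume)
Radius = 2.24/2 = 1.12 cm
V = pi * 1.12^2 * 50 = 197.0407 cm^3


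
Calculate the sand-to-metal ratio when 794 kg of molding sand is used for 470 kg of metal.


Formula: Sand-to-Metal Ratio = W_sand / W_metal
Ratio = 794 kg / 470 kg = 1.6894

Answer: 1.6894


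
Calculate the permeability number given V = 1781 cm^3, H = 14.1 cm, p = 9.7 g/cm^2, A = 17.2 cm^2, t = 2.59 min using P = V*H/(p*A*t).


Formula: Permeability Number P = (V * H) / (p * A * t)
Numerator: V * H = 1781 * 14.1 = 25112.1
Denominator: p * A * t = 9.7 * 17.2 * 2.59 = 432.1156
P = 25112.1 / 432.1156 = 58.1143

Final answer: 58.1143


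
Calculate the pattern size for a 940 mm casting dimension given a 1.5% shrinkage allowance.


Formula: L_pattern = L_casting * (1 + shrinkage_rate/100)
Shrinkage factor = 1 + 1.5/100 = 1.015
L_pattern = 940 mm * 1.015 = 954.1000 mm

Final answer: 954.1000 mm


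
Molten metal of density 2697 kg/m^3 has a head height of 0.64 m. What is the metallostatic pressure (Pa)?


Formula: P = rho * g * h
rho * g = 2697 * 9.81 = 26457.57 N/m^3
P = 26457.57 * 0.64 = 16932.8448 Pa

16932.8448 Pa


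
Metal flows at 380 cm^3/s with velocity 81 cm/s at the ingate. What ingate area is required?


Formula: A_ingate = Q / v  (continuity equation)
A = 380 cm^3/s / 81 cm/s = 4.6914 cm^2

4.6914 cm^2


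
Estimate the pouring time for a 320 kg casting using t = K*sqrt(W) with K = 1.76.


Formula: t = K * sqrt(W)
sqrt(W) = sqrt(320) = 17.88854
t = 1.76 * 17.88854 = 31.4838 s


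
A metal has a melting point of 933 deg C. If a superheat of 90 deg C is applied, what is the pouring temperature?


Formula: T_pour = T_melt + Superheat
T_pour = 933 + 90 = 1023 deg C


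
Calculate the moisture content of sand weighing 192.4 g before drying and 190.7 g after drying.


Formula: MC = (W_wet - W_dry) / W_wet * 100
Water mass = 192.4 - 190.7 = 1.7 g
MC = 1.7 / 192.4 * 100 = 0.8836%


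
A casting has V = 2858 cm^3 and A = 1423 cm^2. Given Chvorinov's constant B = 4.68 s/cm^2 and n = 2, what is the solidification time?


Formula: t_s = B * (V/A)^n  (Chvorinov's rule, n=2)
Modulus M = V/A = 2858/1423 = 2.008433 cm
M^2 = 2.008433^2 = 4.033803 cm^2
t_s = 4.68 * 4.033803 = 18.8782 s

18.8782 s


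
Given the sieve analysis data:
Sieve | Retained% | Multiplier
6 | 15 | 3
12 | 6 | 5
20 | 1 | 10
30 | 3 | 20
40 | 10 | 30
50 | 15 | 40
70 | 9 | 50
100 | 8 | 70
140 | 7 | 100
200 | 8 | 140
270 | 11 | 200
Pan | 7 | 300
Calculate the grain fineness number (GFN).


Formula: GFN = sum(pct * multiplier) / sum(pct)
sum(pct * multiplier) = 8175
sum(pct) = 100
GFN = 8175 / 100 = 81.75

Final answer: 81.75


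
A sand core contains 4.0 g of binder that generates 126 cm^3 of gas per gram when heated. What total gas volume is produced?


Formula: V_gas = W_binder * gas_evolution_rate
V = 4.0 g * 126 cm^3/g = 504.0000 cm^3

504.0000 cm^3


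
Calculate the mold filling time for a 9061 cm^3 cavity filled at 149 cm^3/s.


Formula: t_fill = V_mold / Q_flow
t = 9061 cm^3 / 149 cm^3/s = 60.8121 s

Final answer: 60.8121 s


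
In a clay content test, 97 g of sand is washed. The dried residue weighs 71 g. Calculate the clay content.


Formula: Clay% = (W_total - W_washed) / W_total * 100
Clay mass = 97 - 71 = 26 g
Clay% = 26 / 97 * 100 = 26.8041%

Final answer: 26.8041%


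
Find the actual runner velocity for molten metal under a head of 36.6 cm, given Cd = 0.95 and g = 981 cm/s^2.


Formula: v = Cd * sqrt(2 * g * h)  (Torricelli with discharge coefficient)
2*g*h = 2 * 981 * 36.6 = 71809.2 cm^2/s^2
sqrt(71809.2) = 267.97239 cm/s
v = 0.95 * 267.97239 = 254.5738 cm/s


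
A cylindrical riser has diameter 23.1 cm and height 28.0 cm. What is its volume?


Formula: V = pi * (D/2)^2 * H  (cylinder volume)
Radius = D/2 = 23.1/2 = 11.55 cm
V = pi * 11.55^2 * 28.0 = 11734.6968 cm^3


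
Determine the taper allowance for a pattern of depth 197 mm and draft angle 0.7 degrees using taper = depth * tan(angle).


Formula: taper = depth * tan(draft_angle)
tan(0.7 deg) = 0.0122179
taper = 197 mm * 0.0122179 = 2.4069 mm

Final answer: 2.4069 mm


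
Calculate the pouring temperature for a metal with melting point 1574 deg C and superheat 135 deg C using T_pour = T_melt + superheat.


Formula: T_pour = T_melt + Superheat
T_pour = 1574 + 135 = 1709 deg C

Answer: 1709 deg C


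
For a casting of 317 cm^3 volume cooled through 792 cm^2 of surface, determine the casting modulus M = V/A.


Formula: Casting Modulus M = V / A
M = 317 cm^3 / 792 cm^2 = 0.4003 cm


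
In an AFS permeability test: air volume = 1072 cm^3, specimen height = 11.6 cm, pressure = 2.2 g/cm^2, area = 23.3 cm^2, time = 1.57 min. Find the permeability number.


Formula: Permeability Number P = (V * H) / (p * A * t)
Numerator: V * H = 1072 * 11.6 = 12435.2
Denominator: p * A * t = 2.2 * 23.3 * 1.57 = 80.4782
P = 12435.2 / 80.4782 = 154.5164


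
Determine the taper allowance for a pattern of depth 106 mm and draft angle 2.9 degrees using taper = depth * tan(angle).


Formula: taper = depth * tan(draft_angle)
tan(2.9 deg) = 0.0506578
taper = 106 mm * 0.0506578 = 5.3697 mm

Answer: 5.3697 mm


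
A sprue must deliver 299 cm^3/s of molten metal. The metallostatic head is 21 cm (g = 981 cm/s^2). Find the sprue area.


Formula: v = sqrt(2*g*h), A = Q/v
Velocity: v = sqrt(2 * 981 * 21) = sqrt(41202) = 202.9828 cm/s
Sprue area: A = Q / v = 299 / 202.9828 = 1.4730 cm^2

Answer: 1.4730 cm^2


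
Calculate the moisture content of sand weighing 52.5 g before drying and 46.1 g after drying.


Formula: MC = (W_wet - W_dry) / W_wet * 100
Water mass = 52.5 - 46.1 = 6.4 g
MC = 6.4 / 52.5 * 100 = 12.1905%

Final answer: 12.1905%


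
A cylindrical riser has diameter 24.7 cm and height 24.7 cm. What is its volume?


Formula: V = pi * (D/2)^2 * H  (cylinder volume)
Radius = D/2 = 24.7/2 = 12.35 cm
V = pi * 12.35^2 * 24.7 = 11835.3401 cm^3

Final answer: 11835.3401 cm^3


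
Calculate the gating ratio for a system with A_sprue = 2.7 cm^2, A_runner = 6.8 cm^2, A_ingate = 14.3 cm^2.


Sprue:Runner:Ingate = 1 : 6.8/2.7 : 14.3/2.7 = 1:2.52:5.30


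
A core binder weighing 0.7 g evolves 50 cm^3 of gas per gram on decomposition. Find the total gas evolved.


Formula: V_gas = W_binder * gas_evolution_rate
V = 0.7 g * 50 cm^3/g = 35.0000 cm^3


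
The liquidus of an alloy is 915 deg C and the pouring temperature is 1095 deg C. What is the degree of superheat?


Formula: Superheat = T_pour - T_melt
Superheat = 1095 - 915 = 180 deg C

Answer: 180 deg C


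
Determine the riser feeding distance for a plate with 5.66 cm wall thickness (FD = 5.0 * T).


Formula: FD = 5.0 * T  (riser feeding-distance rule)
FD = 5.0 * 5.66 cm = 28.3000 cm

28.3000 cm


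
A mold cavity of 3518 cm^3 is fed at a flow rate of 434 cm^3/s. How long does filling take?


Formula: t_fill = V_mold / Q_flow
t = 3518 cm^3 / 434 cm^3/s = 8.1060 s

8.1060 s


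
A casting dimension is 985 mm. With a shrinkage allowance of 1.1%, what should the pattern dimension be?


Formula: L_pattern = L_casting * (1 + shrinkage_rate/100)
Shrinkage factor = 1 + 1.1/100 = 1.011
L_pattern = 985 mm * 1.011 = 995.8350 mm


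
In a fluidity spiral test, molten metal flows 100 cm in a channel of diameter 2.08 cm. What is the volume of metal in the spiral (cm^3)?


Formula: V = pi * (d/2)^2 * L  (cylinder volume)
Radius = 2.08/2 = 1.04 cm
V = pi * 1.04^2 * 100 = 339.7947 cm^3

339.7947 cm^3


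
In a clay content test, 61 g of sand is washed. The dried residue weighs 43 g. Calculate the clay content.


Formula: Clay% = (W_total - W_washed) / W_total * 100
Clay mass = 61 - 43 = 18 g
Clay% = 18 / 61 * 100 = 29.5082%

Answer: 29.5082%


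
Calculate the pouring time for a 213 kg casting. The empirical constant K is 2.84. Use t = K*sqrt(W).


Formula: t = K * sqrt(W)
sqrt(W) = sqrt(213) = 14.59452
t = 2.84 * 14.59452 = 41.4484 s


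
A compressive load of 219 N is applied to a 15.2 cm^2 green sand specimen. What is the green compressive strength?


Formula: Compressive Strength = Force / Area
Strength = 219 N / 15.2 cm^2 = 14.4079 N/cm^2

Final answer: 14.4079 N/cm^2


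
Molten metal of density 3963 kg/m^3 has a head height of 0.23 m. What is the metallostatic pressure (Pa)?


Formula: P = rho * g * h
rho * g = 3963 * 9.81 = 38877.03 N/m^3
P = 38877.03 * 0.23 = 8941.7169 Pa

Answer: 8941.7169 Pa


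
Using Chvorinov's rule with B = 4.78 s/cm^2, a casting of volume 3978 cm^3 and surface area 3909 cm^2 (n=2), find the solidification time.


Formula: t_s = B * (V/A)^n  (Chvorinov's rule, n=2)
Modulus M = V/A = 3978/3909 = 1.017652 cm
M^2 = 1.017652^2 = 1.035616 cm^2
t_s = 4.78 * 1.035616 = 4.9502 s

Answer: 4.9502 s


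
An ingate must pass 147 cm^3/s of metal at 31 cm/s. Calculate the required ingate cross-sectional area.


Formula: A_ingate = Q / v  (continuity equation)
A = 147 cm^3/s / 31 cm/s = 4.7419 cm^2

Final answer: 4.7419 cm^2


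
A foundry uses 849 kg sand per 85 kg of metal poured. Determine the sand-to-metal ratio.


Formula: Sand-to-Metal Ratio = W_sand / W_metal
Ratio = 849 kg / 85 kg = 9.9882

9.9882


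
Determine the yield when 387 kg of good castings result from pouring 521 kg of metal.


Formula: Casting Yield = (W_good / W_total) * 100
Yield = (387 kg / 521 kg) * 100 = 74.2802%

74.2802%


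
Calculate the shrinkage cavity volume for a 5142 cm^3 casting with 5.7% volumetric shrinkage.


Formula: V_shrink = V_casting * shrinkage_pct / 100
V_shrink = 5142 cm^3 * 5.7 / 100 = 293.0940 cm^3

Final answer: 293.0940 cm^3


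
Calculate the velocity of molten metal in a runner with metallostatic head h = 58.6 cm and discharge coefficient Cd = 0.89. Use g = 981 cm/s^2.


Formula: v = Cd * sqrt(2 * g * h)  (Torricelli with discharge coefficient)
2*g*h = 2 * 981 * 58.6 = 114973.2 cm^2/s^2
sqrt(114973.2) = 339.07698 cm/s
v = 0.89 * 339.07698 = 301.7785 cm/s

Answer: 301.7785 cm/s


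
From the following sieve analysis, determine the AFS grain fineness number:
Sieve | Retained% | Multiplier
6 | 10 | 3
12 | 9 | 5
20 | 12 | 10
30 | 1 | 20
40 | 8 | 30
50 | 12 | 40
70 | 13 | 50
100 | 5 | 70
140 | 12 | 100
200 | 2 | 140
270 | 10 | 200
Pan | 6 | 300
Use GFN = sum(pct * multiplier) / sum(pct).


Formula: GFN = sum(pct * multiplier) / sum(pct)
sum(pct * multiplier) = 7215
sum(pct) = 100
GFN = 7215 / 100 = 72.15


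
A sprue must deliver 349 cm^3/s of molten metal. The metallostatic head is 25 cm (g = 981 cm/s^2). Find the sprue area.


Formula: v = sqrt(2*g*h), A = Q/v
Velocity: v = sqrt(2 * 981 * 25) = sqrt(49050) = 221.4723 cm/s
Sprue area: A = Q / v = 349 / 221.4723 = 1.5758 cm^2


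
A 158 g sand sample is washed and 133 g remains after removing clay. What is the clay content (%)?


Formula: Clay% = (W_total - W_washed) / W_total * 100
Clay mass = 158 - 133 = 25 g
Clay% = 25 / 158 * 100 = 15.8228%


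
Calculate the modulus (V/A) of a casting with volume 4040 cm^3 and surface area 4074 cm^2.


Formula: Casting Modulus M = V / A
M = 4040 cm^3 / 4074 cm^2 = 0.9917 cm


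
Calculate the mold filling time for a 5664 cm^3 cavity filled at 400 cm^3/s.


Formula: t_fill = V_mold / Q_flow
t = 5664 cm^3 / 400 cm^3/s = 14.1600 s

14.1600 s


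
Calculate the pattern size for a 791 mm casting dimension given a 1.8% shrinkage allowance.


Formula: L_pattern = L_casting * (1 + shrinkage_rate/100)
Shrinkage factor = 1 + 1.8/100 = 1.018
L_pattern = 791 mm * 1.018 = 805.2380 mm

Answer: 805.2380 mm


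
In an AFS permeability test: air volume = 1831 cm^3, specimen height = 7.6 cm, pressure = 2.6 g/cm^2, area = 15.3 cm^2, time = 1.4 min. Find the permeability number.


Formula: Permeability Number P = (V * H) / (p * A * t)
Numerator: V * H = 1831 * 7.6 = 13915.6
Denominator: p * A * t = 2.6 * 15.3 * 1.4 = 55.692
P = 13915.6 / 55.692 = 249.8671

Final answer: 249.8671


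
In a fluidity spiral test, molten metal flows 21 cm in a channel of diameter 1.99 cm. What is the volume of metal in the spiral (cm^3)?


Formula: V = pi * (d/2)^2 * L  (cylinder volume)
Radius = 1.99/2 = 0.995 cm
V = pi * 0.995^2 * 21 = 65.3154 cm^3


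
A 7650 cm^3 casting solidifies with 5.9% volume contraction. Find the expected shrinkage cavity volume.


Formula: V_shrink = V_casting * shrinkage_pct / 100
V_shrink = 7650 cm^3 * 5.9 / 100 = 451.3500 cm^3

Answer: 451.3500 cm^3


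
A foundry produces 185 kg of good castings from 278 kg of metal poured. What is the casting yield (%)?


Formula: Casting Yield = (W_good / W_total) * 100
Yield = (185 kg / 278 kg) * 100 = 66.5468%

Final answer: 66.5468%


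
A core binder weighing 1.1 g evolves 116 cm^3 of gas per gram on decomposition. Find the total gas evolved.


Formula: V_gas = W_binder * gas_evolution_rate
V = 1.1 g * 116 cm^3/g = 127.6000 cm^3

Final answer: 127.6000 cm^3


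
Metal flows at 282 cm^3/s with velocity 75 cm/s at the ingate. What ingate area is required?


Formula: A_ingate = Q / v  (continuity equation)
A = 282 cm^3/s / 75 cm/s = 3.7600 cm^2

Final answer: 3.7600 cm^2


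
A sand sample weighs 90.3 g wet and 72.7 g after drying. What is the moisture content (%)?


Formula: MC = (W_wet - W_dry) / W_wet * 100
Water mass = 90.3 - 72.7 = 17.6 g
MC = 17.6 / 90.3 * 100 = 19.4906%

19.4906%


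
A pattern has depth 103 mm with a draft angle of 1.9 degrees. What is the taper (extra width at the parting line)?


Formula: taper = depth * tan(draft_angle)
tan(1.9 deg) = 0.0331734
taper = 103 mm * 0.0331734 = 3.4169 mm

Final answer: 3.4169 mm


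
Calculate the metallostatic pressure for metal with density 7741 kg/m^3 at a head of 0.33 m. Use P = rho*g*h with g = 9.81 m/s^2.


Formula: P = rho * g * h
rho * g = 7741 * 9.81 = 75939.21 N/m^3
P = 75939.21 * 0.33 = 25059.9393 Pa

Final answer: 25059.9393 Pa


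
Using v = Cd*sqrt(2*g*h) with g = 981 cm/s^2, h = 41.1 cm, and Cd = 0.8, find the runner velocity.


Formula: v = Cd * sqrt(2 * g * h)  (Torricelli with discharge coefficient)
2*g*h = 2 * 981 * 41.1 = 80638.2 cm^2/s^2
sqrt(80638.2) = 283.96866 cm/s
v = 0.8 * 283.96866 = 227.1749 cm/s

227.1749 cm/s


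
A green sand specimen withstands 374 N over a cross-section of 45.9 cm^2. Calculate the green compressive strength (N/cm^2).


Formula: Compressive Strength = Force / Area
Strength = 374 N / 45.9 cm^2 = 8.1481 N/cm^2

Final answer: 8.1481 N/cm^2


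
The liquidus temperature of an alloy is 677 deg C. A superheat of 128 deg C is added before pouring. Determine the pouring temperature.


Formula: T_pour = T_melt + Superheat
T_pour = 677 + 128 = 805 deg C

Final answer: 805 deg C


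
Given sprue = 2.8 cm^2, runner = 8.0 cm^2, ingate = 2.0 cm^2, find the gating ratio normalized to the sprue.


Sprue:Runner:Ingate = 1 : 8.0/2.8 : 2.0/2.8 = 1:2.86:0.71


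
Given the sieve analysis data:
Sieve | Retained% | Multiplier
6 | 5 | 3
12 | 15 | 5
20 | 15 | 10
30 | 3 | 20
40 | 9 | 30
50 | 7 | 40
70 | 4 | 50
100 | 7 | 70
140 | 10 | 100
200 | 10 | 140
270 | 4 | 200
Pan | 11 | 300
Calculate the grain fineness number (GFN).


Formula: GFN = sum(pct * multiplier) / sum(pct)
sum(pct * multiplier) = 8040
sum(pct) = 100
GFN = 8040 / 100 = 80.40

Answer: 80.40


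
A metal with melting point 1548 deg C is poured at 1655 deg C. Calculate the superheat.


Formula: Superheat = T_pour - T_melt
Superheat = 1655 - 1548 = 107 deg C

107 deg C


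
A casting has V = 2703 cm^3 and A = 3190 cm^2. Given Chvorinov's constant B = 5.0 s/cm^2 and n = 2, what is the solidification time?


Formula: t_s = B * (V/A)^n  (Chvorinov's rule, n=2)
Modulus M = V/A = 2703/3190 = 0.847335 cm
M^2 = 0.847335^2 = 0.717977 cm^2
t_s = 5.0 * 0.717977 = 3.5899 s

Final answer: 3.5899 s


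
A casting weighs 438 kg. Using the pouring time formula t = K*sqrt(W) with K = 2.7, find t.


Formula: t = K * sqrt(W)
sqrt(W) = sqrt(438) = 20.92845
t = 2.7 * 20.92845 = 56.5068 s

Final answer: 56.5068 s


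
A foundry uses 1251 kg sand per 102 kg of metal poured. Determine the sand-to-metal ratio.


Formula: Sand-to-Metal Ratio = W_sand / W_metal
Ratio = 1251 kg / 102 kg = 12.2647

Final answer: 12.2647


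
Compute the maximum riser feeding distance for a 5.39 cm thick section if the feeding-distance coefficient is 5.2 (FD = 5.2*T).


Formula: FD = 5.2 * T  (riser feeding-distance rule)
FD = 5.2 * 5.39 cm = 28.0280 cm

Answer: 28.0280 cm


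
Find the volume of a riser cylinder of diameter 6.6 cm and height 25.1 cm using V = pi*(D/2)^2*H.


Formula: V = pi * (D/2)^2 * H  (cylinder volume)
Radius = D/2 = 6.6/2 = 3.3 cm
V = pi * 3.3^2 * 25.1 = 858.7198 cm^3

Answer: 858.7198 cm^3


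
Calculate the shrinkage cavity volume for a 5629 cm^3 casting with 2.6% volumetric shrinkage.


Formula: V_shrink = V_casting * shrinkage_pct / 100
V_shrink = 5629 cm^3 * 2.6 / 100 = 146.3540 cm^3

146.3540 cm^3


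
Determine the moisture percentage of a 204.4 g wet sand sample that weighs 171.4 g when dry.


Formula: MC = (W_wet - W_dry) / W_wet * 100
Water mass = 204.4 - 171.4 = 33.0 g
MC = 33.0 / 204.4 * 100 = 16.1448%

16.1448%


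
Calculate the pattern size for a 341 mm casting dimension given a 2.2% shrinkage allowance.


Formula: L_pattern = L_casting * (1 + shrinkage_rate/100)
Shrinkage factor = 1 + 2.2/100 = 1.022
L_pattern = 341 mm * 1.022 = 348.5020 mm

348.5020 mm


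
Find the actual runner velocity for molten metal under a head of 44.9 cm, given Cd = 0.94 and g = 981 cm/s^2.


Formula: v = Cd * sqrt(2 * g * h)  (Torricelli with discharge coefficient)
2*g*h = 2 * 981 * 44.9 = 88093.8 cm^2/s^2
sqrt(88093.8) = 296.80600 cm/s
v = 0.94 * 296.80600 = 278.9976 cm/s

Final answer: 278.9976 cm/s


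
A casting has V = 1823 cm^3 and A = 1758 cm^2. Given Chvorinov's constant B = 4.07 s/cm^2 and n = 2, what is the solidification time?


Formula: t_s = B * (V/A)^n  (Chvorinov's rule, n=2)
Modulus M = V/A = 1823/1758 = 1.036974 cm
M^2 = 1.036974^2 = 1.075315 cm^2
t_s = 4.07 * 1.075315 = 4.3765 s

Answer: 4.3765 s


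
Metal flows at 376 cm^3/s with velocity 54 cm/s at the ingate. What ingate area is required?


Formula: A_ingate = Q / v  (continuity equation)
A = 376 cm^3/s / 54 cm/s = 6.9630 cm^2

Answer: 6.9630 cm^2


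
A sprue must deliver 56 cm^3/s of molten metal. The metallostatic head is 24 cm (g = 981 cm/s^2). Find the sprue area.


Formula: v = sqrt(2*g*h), A = Q/v
Velocity: v = sqrt(2 * 981 * 24) = sqrt(47088) = 216.9977 cm/s
Sprue area: A = Q / v = 56 / 216.9977 = 0.2581 cm^2

0.2581 cm^2


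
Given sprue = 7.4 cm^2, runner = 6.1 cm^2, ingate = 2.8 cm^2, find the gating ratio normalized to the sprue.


Sprue:Runner:Ingate = 1 : 6.1/7.4 : 2.8/7.4 = 1:0.82:0.38

Answer: 1:0.82:0.38


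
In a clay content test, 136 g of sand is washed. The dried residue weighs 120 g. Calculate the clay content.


Formula: Clay% = (W_total - W_washed) / W_total * 100
Clay mass = 136 - 120 = 16 g
Clay% = 16 / 136 * 100 = 11.7647%


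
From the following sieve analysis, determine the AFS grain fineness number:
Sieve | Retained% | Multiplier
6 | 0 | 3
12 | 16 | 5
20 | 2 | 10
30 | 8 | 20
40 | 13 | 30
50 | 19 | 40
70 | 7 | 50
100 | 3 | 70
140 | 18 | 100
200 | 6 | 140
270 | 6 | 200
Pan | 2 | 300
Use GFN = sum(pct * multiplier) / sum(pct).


Formula: GFN = sum(pct * multiplier) / sum(pct)
sum(pct * multiplier) = 6410
sum(pct) = 100
GFN = 6410 / 100 = 64.10

Answer: 64.10


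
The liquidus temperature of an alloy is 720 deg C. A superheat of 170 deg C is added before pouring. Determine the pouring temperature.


Formula: T_pour = T_melt + Superheat
T_pour = 720 + 170 = 890 deg C

Final answer: 890 deg C


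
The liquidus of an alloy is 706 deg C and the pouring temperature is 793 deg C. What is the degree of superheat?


Formula: Superheat = T_pour - T_melt
Superheat = 793 - 706 = 87 deg C

Final answer: 87 deg C


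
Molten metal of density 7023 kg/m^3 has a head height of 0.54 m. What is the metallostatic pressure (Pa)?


Formula: P = rho * g * h
rho * g = 7023 * 9.81 = 68895.63 N/m^3
P = 68895.63 * 0.54 = 37203.6402 Pa

37203.6402 Pa


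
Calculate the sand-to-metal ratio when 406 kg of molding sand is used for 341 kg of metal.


Formula: Sand-to-Metal Ratio = W_sand / W_metal
Ratio = 406 kg / 341 kg = 1.1906

1.1906


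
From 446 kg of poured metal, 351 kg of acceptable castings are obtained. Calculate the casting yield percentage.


Formula: Casting Yield = (W_good / W_total) * 100
Yield = (351 kg / 446 kg) * 100 = 78.6996%

Final answer: 78.6996%


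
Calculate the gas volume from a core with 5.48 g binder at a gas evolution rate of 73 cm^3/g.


Formula: V_gas = W_binder * gas_evolution_rate
V = 5.48 g * 73 cm^3/g = 400.0400 cm^3


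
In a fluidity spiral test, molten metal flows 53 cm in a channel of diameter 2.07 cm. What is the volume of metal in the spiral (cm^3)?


Formula: V = pi * (d/2)^2 * L  (cylinder volume)
Radius = 2.07/2 = 1.035 cm
V = pi * 1.035^2 * 53 = 178.3637 cm^3


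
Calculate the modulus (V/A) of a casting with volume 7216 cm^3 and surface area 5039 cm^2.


Formula: Casting Modulus M = V / A
M = 7216 cm^3 / 5039 cm^2 = 1.4320 cm


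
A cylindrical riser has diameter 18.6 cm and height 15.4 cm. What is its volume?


Formula: V = pi * (D/2)^2 * H  (cylinder volume)
Radius = D/2 = 18.6/2 = 9.3 cm
V = pi * 9.3^2 * 15.4 = 4184.4318 cm^3

4184.4318 cm^3


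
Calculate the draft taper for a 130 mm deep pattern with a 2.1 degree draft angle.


Formula: taper = depth * tan(draft_angle)
tan(2.1 deg) = 0.0366683
taper = 130 mm * 0.0366683 = 4.7669 mm


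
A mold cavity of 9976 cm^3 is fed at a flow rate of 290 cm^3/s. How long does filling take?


Formula: t_fill = V_mold / Q_flow
t = 9976 cm^3 / 290 cm^3/s = 34.4000 s

Final answer: 34.4000 s


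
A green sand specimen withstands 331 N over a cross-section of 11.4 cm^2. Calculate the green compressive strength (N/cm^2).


Formula: Compressive Strength = Force / Area
Strength = 331 N / 11.4 cm^2 = 29.0351 N/cm^2

29.0351 N/cm^2


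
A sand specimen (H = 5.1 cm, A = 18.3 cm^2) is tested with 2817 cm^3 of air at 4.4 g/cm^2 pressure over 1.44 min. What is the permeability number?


Formula: Permeability Number P = (V * H) / (p * A * t)
Numerator: V * H = 2817 * 5.1 = 14366.7
Denominator: p * A * t = 4.4 * 18.3 * 1.44 = 115.9488
P = 14366.7 / 115.9488 = 123.9056


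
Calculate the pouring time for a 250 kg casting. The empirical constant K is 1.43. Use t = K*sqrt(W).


Formula: t = K * sqrt(W)
sqrt(W) = sqrt(250) = 15.81139
t = 1.43 * 15.81139 = 22.6103 s

Final answer: 22.6103 s


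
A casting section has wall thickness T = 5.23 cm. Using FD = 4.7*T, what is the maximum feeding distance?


Formula: FD = 4.7 * T  (riser feeding-distance rule)
FD = 4.7 * 5.23 cm = 24.5810 cm

24.5810 cm


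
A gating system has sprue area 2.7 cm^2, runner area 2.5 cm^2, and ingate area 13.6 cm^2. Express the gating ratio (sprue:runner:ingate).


Sprue:Runner:Ingate = 1 : 2.5/2.7 : 13.6/2.7 = 1:0.93:5.04


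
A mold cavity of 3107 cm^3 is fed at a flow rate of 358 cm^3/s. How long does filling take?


Formula: t_fill = V_mold / Q_flow
t = 3107 cm^3 / 358 cm^3/s = 8.6788 s


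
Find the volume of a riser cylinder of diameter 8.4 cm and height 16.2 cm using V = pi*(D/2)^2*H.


Formula: V = pi * (D/2)^2 * H  (cylinder volume)
Radius = D/2 = 8.4/2 = 4.2 cm
V = pi * 4.2^2 * 16.2 = 897.7666 cm^3

Final answer: 897.7666 cm^3


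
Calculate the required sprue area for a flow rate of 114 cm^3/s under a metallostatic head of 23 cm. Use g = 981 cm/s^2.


Formula: v = sqrt(2*g*h), A = Q/v
Velocity: v = sqrt(2 * 981 * 23) = sqrt(45126) = 212.4288 cm/s
Sprue area: A = Q / v = 114 / 212.4288 = 0.5367 cm^2


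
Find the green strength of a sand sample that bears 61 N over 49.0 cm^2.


Formula: Compressive Strength = Force / Area
Strength = 61 N / 49.0 cm^2 = 1.2449 N/cm^2


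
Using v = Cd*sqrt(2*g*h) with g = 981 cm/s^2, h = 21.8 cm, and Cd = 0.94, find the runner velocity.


Formula: v = Cd * sqrt(2 * g * h)  (Torricelli with discharge coefficient)
2*g*h = 2 * 981 * 21.8 = 42771.6 cm^2/s^2
sqrt(42771.6) = 206.81296 cm/s
v = 0.94 * 206.81296 = 194.4042 cm/s

194.4042 cm/s


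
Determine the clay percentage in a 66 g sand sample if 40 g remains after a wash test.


Formula: Clay% = (W_total - W_washed) / W_total * 100
Clay mass = 66 - 40 = 26 g
Clay% = 26 / 66 * 100 = 39.3939%

Answer: 39.3939%


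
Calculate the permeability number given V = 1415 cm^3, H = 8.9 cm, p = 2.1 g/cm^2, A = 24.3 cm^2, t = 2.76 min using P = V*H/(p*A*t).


Formula: Permeability Number P = (V * H) / (p * A * t)
Numerator: V * H = 1415 * 8.9 = 12593.5
Denominator: p * A * t = 2.1 * 24.3 * 2.76 = 140.8428
P = 12593.5 / 140.8428 = 89.4153

Final answer: 89.4153


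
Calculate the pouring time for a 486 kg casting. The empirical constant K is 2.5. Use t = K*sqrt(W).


Formula: t = K * sqrt(W)
sqrt(W) = sqrt(486) = 22.04541
t = 2.5 * 22.04541 = 55.1135 s

55.1135 s


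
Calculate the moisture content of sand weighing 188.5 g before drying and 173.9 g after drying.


Formula: MC = (W_wet - W_dry) / W_wet * 100
Water mass = 188.5 - 173.9 = 14.6 g
MC = 14.6 / 188.5 * 100 = 7.7454%


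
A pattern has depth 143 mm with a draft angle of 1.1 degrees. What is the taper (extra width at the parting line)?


Formula: taper = depth * tan(draft_angle)
tan(1.1 deg) = 0.0192010
taper = 143 mm * 0.0192010 = 2.7457 mm

Final answer: 2.7457 mm


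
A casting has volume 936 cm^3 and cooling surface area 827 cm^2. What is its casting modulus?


Formula: Casting Modulus M = V / A
M = 936 cm^3 / 827 cm^2 = 1.1318 cm

Answer: 1.1318 cm


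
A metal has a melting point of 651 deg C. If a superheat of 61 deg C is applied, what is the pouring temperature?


Formula: T_pour = T_melt + Superheat
T_pour = 651 + 61 = 712 deg C

Final answer: 712 deg C


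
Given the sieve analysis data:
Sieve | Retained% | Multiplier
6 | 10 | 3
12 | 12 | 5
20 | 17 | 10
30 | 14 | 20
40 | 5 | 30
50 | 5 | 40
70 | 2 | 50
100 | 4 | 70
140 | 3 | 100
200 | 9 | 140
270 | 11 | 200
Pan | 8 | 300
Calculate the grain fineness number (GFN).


Formula: GFN = sum(pct * multiplier) / sum(pct)
sum(pct * multiplier) = 7430
sum(pct) = 100
GFN = 7430 / 100 = 74.30


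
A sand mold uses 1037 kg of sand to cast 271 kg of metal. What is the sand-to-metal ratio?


Formula: Sand-to-Metal Ratio = W_sand / W_metal
Ratio = 1037 kg / 271 kg = 3.8266


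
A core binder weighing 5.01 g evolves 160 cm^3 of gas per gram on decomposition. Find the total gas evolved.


Formula: V_gas = W_binder * gas_evolution_rate
V = 5.01 g * 160 cm^3/g = 801.6000 cm^3

Final answer: 801.6000 cm^3


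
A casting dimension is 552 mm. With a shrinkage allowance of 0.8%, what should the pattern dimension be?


Formula: L_pattern = L_casting * (1 + shrinkage_rate/100)
Shrinkage factor = 1 + 0.8/100 = 1.008
L_pattern = 552 mm * 1.008 = 556.4160 mm

556.4160 mm


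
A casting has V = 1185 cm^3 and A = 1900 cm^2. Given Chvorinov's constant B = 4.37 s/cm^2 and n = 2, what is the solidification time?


Formula: t_s = B * (V/A)^n  (Chvorinov's rule, n=2)
Modulus M = V/A = 1185/1900 = 0.623684 cm
M^2 = 0.623684^2 = 0.388982 cm^2
t_s = 4.37 * 0.388982 = 1.6999 s


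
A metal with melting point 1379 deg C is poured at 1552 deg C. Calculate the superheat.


Formula: Superheat = T_pour - T_melt
Superheat = 1552 - 1379 = 173 deg C

Answer: 173 deg C


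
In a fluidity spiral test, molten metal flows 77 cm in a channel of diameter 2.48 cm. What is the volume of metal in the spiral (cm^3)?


Formula: V = pi * (d/2)^2 * L  (cylinder volume)
Radius = 2.48/2 = 1.24 cm
V = pi * 1.24^2 * 77 = 371.9495 cm^3

Answer: 371.9495 cm^3


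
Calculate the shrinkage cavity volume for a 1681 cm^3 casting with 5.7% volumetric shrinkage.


Formula: V_shrink = V_casting * shrinkage_pct / 100
V_shrink = 1681 cm^3 * 5.7 / 100 = 95.8170 cm^3

Final answer: 95.8170 cm^3


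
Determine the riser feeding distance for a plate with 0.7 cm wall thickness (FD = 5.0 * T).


Formula: FD = 5.0 * T  (riser feeding-distance rule)
FD = 5.0 * 0.7 cm = 3.5000 cm

Final answer: 3.5000 cm


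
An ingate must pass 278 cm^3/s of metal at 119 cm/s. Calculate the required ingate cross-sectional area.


Formula: A_ingate = Q / v  (continuity equation)
A = 278 cm^3/s / 119 cm/s = 2.3361 cm^2

Answer: 2.3361 cm^2


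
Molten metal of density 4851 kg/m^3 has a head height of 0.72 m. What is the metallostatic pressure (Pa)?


Formula: P = rho * g * h
rho * g = 4851 * 9.81 = 47588.31 N/m^3
P = 47588.31 * 0.72 = 34263.5832 Pa


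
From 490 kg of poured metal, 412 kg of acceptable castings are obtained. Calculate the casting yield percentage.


Formula: Casting Yield = (W_good / W_total) * 100
Yield = (412 kg / 490 kg) * 100 = 84.0816%

84.0816%


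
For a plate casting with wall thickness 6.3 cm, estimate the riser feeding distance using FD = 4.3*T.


Formula: FD = 4.3 * T  (riser feeding-distance rule)
FD = 4.3 * 6.3 cm = 27.0900 cm


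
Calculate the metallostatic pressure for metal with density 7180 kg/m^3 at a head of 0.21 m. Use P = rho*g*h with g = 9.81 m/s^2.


Formula: P = rho * g * h
rho * g = 7180 * 9.81 = 70435.8 N/m^3
P = 70435.8 * 0.21 = 14791.5180 Pa

Final answer: 14791.5180 Pa


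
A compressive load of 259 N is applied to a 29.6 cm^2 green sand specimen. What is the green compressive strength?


Formula: Compressive Strength = Force / Area
Strength = 259 N / 29.6 cm^2 = 8.7500 N/cm^2

Answer: 8.7500 N/cm^2


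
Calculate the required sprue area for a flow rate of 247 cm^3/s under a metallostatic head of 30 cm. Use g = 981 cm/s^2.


Formula: v = sqrt(2*g*h), A = Q/v
Velocity: v = sqrt(2 * 981 * 30) = sqrt(58860) = 242.6108 cm/s
Sprue area: A = Q / v = 247 / 242.6108 = 1.0181 cm^2

Answer: 1.0181 cm^2


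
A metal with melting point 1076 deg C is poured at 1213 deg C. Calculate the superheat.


Formula: Superheat = T_pour - T_melt
Superheat = 1213 - 1076 = 137 deg C

Answer: 137 deg C


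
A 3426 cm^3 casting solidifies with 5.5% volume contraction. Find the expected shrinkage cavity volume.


Formula: V_shrink = V_casting * shrinkage_pct / 100
V_shrink = 3426 cm^3 * 5.5 / 100 = 188.4300 cm^3

188.4300 cm^3


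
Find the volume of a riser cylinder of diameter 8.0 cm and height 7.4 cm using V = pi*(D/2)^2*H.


Formula: V = pi * (D/2)^2 * H  (cylinder volume)
Radius = D/2 = 8.0/2 = 4.0 cm
V = pi * 4.0^2 * 7.4 = 371.9646 cm^3


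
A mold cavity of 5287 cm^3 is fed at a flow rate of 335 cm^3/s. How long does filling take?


Formula: t_fill = V_mold / Q_flow
t = 5287 cm^3 / 335 cm^3/s = 15.7821 s


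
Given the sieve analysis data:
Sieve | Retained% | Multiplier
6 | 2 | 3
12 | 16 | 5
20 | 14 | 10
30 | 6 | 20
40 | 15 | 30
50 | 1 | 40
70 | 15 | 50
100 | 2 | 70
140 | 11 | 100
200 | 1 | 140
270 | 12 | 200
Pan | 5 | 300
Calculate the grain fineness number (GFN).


Formula: GFN = sum(pct * multiplier) / sum(pct)
sum(pct * multiplier) = 6866
sum(pct) = 100
GFN = 6866 / 100 = 68.66


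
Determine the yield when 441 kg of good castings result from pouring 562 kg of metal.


Formula: Casting Yield = (W_good / W_total) * 100
Yield = (441 kg / 562 kg) * 100 = 78.4698%


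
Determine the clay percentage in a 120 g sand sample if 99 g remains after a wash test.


Formula: Clay% = (W_total - W_washed) / W_total * 100
Clay mass = 120 - 99 = 21 g
Clay% = 21 / 120 * 100 = 17.5000%


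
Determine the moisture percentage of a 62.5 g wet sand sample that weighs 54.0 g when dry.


Formula: MC = (W_wet - W_dry) / W_wet * 100
Water mass = 62.5 - 54.0 = 8.5 g
MC = 8.5 / 62.5 * 100 = 13.6000%

Answer: 13.6000%


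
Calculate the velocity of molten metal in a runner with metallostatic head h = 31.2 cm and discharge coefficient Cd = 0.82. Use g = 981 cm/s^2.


Formula: v = Cd * sqrt(2 * g * h)  (Torricelli with discharge coefficient)
2*g*h = 2 * 981 * 31.2 = 61214.4 cm^2/s^2
sqrt(61214.4) = 247.41544 cm/s
v = 0.82 * 247.41544 = 202.8807 cm/s

Final answer: 202.8807 cm/s


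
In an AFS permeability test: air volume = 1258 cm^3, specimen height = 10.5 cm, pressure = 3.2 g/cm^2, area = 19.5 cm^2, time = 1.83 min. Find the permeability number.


Formula: Permeability Number P = (V * H) / (p * A * t)
Numerator: V * H = 1258 * 10.5 = 13209.0
Denominator: p * A * t = 3.2 * 19.5 * 1.83 = 114.192
P = 13209.0 / 114.192 = 115.6736


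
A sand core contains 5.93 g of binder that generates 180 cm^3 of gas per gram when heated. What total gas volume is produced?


Formula: V_gas = W_binder * gas_evolution_rate
V = 5.93 g * 180 cm^3/g = 1067.4000 cm^3

Final answer: 1067.4000 cm^3


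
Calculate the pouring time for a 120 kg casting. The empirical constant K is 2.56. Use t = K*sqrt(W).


Formula: t = K * sqrt(W)
sqrt(W) = sqrt(120) = 10.95445
t = 2.56 * 10.95445 = 28.0434 s

Answer: 28.0434 s


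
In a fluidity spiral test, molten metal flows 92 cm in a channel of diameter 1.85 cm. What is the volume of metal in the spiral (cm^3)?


Formula: V = pi * (d/2)^2 * L  (cylinder volume)
Radius = 1.85/2 = 0.925 cm
V = pi * 0.925^2 * 92 = 247.2983 cm^3

Final answer: 247.2983 cm^3


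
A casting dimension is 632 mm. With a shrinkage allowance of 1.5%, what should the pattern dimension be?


Formula: L_pattern = L_casting * (1 + shrinkage_rate/100)
Shrinkage factor = 1 + 1.5/100 = 1.015
L_pattern = 632 mm * 1.015 = 641.4800 mm


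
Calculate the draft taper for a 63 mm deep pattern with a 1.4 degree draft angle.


Formula: taper = depth * tan(draft_angle)
tan(1.4 deg) = 0.0244395
taper = 63 mm * 0.0244395 = 1.5397 mm

1.5397 mm


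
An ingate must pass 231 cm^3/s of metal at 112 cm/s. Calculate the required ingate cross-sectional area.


Formula: A_ingate = Q / v  (continuity equation)
A = 231 cm^3/s / 112 cm/s = 2.0625 cm^2

Answer: 2.0625 cm^2


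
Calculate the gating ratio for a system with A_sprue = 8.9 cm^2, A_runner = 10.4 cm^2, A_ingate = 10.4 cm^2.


Sprue:Runner:Ingate = 1 : 10.4/8.9 : 10.4/8.9 = 1:1.17:1.17

Final answer: 1:1.17:1.17


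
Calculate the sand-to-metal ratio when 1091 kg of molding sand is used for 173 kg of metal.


Formula: Sand-to-Metal Ratio = W_sand / W_metal
Ratio = 1091 kg / 173 kg = 6.3064

Answer: 6.3064


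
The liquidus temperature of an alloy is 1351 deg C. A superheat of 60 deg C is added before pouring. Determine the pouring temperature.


Formula: T_pour = T_melt + Superheat
T_pour = 1351 + 60 = 1411 deg C

Answer: 1411 deg C


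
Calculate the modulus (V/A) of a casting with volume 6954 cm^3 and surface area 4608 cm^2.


Formula: Casting Modulus M = V / A
M = 6954 cm^3 / 4608 cm^2 = 1.5091 cm

Answer: 1.5091 cm


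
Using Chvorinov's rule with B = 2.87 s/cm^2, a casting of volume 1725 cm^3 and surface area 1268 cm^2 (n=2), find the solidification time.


Formula: t_s = B * (V/A)^n  (Chvorinov's rule, n=2)
Modulus M = V/A = 1725/1268 = 1.360410 cm
M^2 = 1.360410^2 = 1.850715 cm^2
t_s = 2.87 * 1.850715 = 5.3116 s

Answer: 5.3116 s


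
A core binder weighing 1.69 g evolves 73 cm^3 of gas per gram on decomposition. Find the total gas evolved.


Formula: V_gas = W_binder * gas_evolution_rate
V = 1.69 g * 73 cm^3/g = 123.3700 cm^3


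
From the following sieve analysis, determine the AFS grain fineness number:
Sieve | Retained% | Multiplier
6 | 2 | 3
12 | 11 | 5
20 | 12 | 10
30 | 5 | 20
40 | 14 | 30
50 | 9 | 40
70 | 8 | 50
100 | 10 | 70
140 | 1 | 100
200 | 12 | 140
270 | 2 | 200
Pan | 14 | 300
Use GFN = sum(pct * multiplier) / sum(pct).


Formula: GFN = sum(pct * multiplier) / sum(pct)
sum(pct * multiplier) = 8541
sum(pct) = 100
GFN = 8541 / 100 = 85.41

Final answer: 85.41


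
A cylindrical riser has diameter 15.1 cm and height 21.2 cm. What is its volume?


Formula: V = pi * (D/2)^2 * H  (cylinder volume)
Radius = D/2 = 15.1/2 = 7.55 cm
V = pi * 7.55^2 * 21.2 = 3796.4671 cm^3

3796.4671 cm^3


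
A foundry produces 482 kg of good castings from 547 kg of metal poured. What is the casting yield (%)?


Formula: Casting Yield = (W_good / W_total) * 100
Yield = (482 kg / 547 kg) * 100 = 88.1170%


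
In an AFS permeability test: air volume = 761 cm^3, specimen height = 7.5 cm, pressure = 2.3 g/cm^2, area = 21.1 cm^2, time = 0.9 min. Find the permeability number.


Formula: Permeability Number P = (V * H) / (p * A * t)
Numerator: V * H = 761 * 7.5 = 5707.5
Denominator: p * A * t = 2.3 * 21.1 * 0.9 = 43.677
P = 5707.5 / 43.677 = 130.6752

130.6752


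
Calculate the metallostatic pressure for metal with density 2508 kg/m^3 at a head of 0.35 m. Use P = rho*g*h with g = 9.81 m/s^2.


Formula: P = rho * g * h
rho * g = 2508 * 9.81 = 24603.48 N/m^3
P = 24603.48 * 0.35 = 8611.2180 Pa

Final answer: 8611.2180 Pa


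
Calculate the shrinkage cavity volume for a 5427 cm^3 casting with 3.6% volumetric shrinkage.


Formula: V_shrink = V_casting * shrinkage_pct / 100
V_shrink = 5427 cm^3 * 3.6 / 100 = 195.3720 cm^3

Answer: 195.3720 cm^3


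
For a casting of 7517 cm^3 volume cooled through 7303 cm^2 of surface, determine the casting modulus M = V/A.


Formula: Casting Modulus M = V / A
M = 7517 cm^3 / 7303 cm^2 = 1.0293 cm


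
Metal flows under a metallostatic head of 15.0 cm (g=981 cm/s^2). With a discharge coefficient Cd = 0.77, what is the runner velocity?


Formula: v = Cd * sqrt(2 * g * h)  (Torricelli with discharge coefficient)
2*g*h = 2 * 981 * 15.0 = 29430.0 cm^2/s^2
sqrt(29430.0) = 171.55174 cm/s
v = 0.77 * 171.55174 = 132.0948 cm/s

Answer: 132.0948 cm/s
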